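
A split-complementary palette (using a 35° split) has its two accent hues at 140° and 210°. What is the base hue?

The accents sit 35° either side of the complement, so the complement is their short-arc midpoint on the wheel.
Short-arc midpoint of 140° and 210°: 175°.
Base is 180° from the complement: 175 − 180 = -5 → -5 + 360 = 355°

355°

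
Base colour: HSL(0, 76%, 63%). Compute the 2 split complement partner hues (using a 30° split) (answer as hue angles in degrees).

150° and 210°

Split-complementary hues sit 30° either side of the complement.
Complement of 0°: 0 + 180 = 180°
180 − 30 = 150°
180 + 30 = 210°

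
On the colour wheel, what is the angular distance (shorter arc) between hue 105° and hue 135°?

30°

|105 − 135| = 30.
30 ≤ 180, so the shorter arc is 30°.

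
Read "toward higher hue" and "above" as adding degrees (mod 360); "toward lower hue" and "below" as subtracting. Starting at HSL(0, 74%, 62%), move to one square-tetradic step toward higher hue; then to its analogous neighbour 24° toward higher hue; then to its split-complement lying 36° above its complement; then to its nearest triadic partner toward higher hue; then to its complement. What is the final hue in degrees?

270°

0 + 90 = 90°   (square ↑)
90 + 24 = 114°   (analog 24° ↑)
114 + 216 = 330°   (split-comp 36° ↑)
330 + 120 = 450 → 450 − 360 = 90°   (triadic ↑)
90 + 180 = 270°   (complement)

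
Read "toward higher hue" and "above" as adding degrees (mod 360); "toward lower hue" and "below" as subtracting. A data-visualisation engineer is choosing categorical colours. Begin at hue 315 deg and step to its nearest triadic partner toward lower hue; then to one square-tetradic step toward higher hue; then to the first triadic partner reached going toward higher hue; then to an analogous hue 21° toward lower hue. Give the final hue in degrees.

315 − 120 = 195°   (triadic ↓)
195 + 90 = 285°   (square ↑)
285 + 120 = 405 → 405 − 360 = 45°   (triadic ↑)
45 − 21 = 24°   (analog 21° ↓)

24°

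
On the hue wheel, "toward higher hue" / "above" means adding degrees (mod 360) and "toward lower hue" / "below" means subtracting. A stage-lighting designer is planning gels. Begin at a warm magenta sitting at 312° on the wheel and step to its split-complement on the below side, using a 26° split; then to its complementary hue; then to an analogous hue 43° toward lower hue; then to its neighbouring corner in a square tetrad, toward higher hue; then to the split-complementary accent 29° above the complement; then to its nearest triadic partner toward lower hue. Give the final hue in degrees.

62°

split-comp 26° ↓ +154°: 312 + 154 = 466 → 466 − 360 = 106°
complement +180°: 106 + 180 = 286°
analog 43° ↓ −43°: 286 − 43 = 243°
square ↑ +90°: 243 + 90 = 333°
split-comp 29° ↑ +209°: 333 + 209 = 542 → 542 − 360 = 182°
triadic ↓ −120°: 182 − 120 = 62°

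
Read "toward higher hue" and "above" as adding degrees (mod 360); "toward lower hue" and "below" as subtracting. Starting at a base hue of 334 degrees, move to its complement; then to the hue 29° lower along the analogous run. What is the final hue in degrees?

125°

+180° (complement): 334 + 180 = 514 → 514 − 360 = 154°
−29° (analog 29° ↓): 154 − 29 = 125°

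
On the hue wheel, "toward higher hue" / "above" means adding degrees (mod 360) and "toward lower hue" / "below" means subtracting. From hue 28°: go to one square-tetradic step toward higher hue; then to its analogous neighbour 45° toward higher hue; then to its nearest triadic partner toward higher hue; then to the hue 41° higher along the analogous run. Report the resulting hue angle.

324°

+90° (square ↑): 28 + 90 = 118°
+45° (analog 45° ↑): 118 + 45 = 163°
+120° (triadic ↑): 163 + 120 = 283°
+41° (analog 41° ↑): 283 + 41 = 324°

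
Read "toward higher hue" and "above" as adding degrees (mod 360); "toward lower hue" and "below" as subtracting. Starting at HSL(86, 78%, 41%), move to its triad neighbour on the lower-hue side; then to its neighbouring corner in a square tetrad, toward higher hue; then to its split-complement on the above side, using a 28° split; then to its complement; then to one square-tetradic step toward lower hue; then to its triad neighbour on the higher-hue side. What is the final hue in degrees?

114°

−120° (triadic ↓): 86 − 120 = -34 → -34 + 360 = 326°
+90° (square ↑): 326 + 90 = 416 → 416 − 360 = 56°
+208° (split-comp 28° ↑): 56 + 208 = 264°
+180° (complement): 264 + 180 = 444 → 444 − 360 = 84°
−90° (square ↓): 84 − 90 = -6 → -6 + 360 = 354°
+120° (triadic ↑): 354 + 120 = 474 → 474 − 360 = 114°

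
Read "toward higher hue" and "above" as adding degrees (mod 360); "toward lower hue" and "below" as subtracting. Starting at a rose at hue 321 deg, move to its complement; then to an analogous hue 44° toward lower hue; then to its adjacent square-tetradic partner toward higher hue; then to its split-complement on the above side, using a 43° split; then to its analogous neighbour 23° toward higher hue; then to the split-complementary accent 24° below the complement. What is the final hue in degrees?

+180° (complement): 321 + 180 = 501 → 501 − 360 = 141°
−44° (analog 44° ↓): 141 − 44 = 97°
+90° (square ↑): 97 + 90 = 187°
+223° (split-comp 43° ↑): 187 + 223 = 410 → 410 − 360 = 50°
+23° (analog 23° ↑): 50 + 23 = 73°
+156° (split-comp 24° ↓): 73 + 156 = 229°

229°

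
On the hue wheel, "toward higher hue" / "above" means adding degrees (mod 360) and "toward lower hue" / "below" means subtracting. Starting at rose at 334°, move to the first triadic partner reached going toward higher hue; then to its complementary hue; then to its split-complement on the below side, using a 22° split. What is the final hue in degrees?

72°

triadic ↑ +120°: 334 + 120 = 454 → 454 − 360 = 94°
complement +180°: 94 + 180 = 274°
split-comp 22° ↓ +158°: 274 + 158 = 432 → 432 − 360 = 72°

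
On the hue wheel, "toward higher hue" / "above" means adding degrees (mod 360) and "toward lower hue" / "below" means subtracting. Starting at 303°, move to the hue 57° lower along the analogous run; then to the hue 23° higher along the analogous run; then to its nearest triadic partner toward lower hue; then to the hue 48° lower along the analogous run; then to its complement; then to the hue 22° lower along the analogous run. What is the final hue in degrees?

analog 57° ↓ −57°: 303 − 57 = 246°
analog 23° ↑ +23°: 246 + 23 = 269°
triadic ↓ −120°: 269 − 120 = 149°
analog 48° ↓ −48°: 149 − 48 = 101°
complement +180°: 101 + 180 = 281°
analog 22° ↓ −22°: 281 − 22 = 259°

259°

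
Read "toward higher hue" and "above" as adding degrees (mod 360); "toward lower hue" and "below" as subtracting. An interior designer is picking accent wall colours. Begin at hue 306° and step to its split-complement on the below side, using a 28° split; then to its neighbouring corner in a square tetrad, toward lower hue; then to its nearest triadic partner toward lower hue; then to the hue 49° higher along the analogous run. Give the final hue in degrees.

297°

+152° (split-comp 28° ↓): 306 + 152 = 458 → 458 − 360 = 98°
−90° (square ↓): 98 − 90 = 8°
−120° (triadic ↓): 8 − 120 = -112 → -112 + 360 = 248°
+49° (analog 49° ↑): 248 + 49 = 297°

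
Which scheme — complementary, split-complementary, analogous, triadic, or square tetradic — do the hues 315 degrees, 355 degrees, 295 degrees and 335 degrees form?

analogous

Sort the hues: 295°, 315°, 335°, 355°.
Successive gaps around the wheel: 20°, 20°, 20°, 300°.
A run of hues at equal small steps (20°) with one large closing gap is an analogous group.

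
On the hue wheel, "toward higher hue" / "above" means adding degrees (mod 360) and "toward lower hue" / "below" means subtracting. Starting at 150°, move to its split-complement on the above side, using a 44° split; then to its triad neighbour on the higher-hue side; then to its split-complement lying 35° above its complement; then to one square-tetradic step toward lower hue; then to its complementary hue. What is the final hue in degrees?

split-comp 44° ↑ +224°: 150 + 224 = 374 → 374 − 360 = 14°
triadic ↑ +120°: 14 + 120 = 134°
split-comp 35° ↑ +215°: 134 + 215 = 349°
square ↓ −90°: 349 − 90 = 259°
complement +180°: 259 + 180 = 439 → 439 − 360 = 79°

79°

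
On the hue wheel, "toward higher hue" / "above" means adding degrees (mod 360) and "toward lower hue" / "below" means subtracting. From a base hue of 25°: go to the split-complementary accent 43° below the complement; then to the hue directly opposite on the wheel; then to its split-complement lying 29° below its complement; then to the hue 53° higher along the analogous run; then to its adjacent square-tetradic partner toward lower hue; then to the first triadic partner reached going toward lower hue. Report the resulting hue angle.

336°

25 + 137 = 162°   (split-comp 43° ↓)
162 + 180 = 342°   (complement)
342 + 151 = 493 → 493 − 360 = 133°   (split-comp 29° ↓)
133 + 53 = 186°   (analog 53° ↑)
186 − 90 = 96°   (square ↓)
96 − 120 = -24 → -24 + 360 = 336°   (triadic ↓)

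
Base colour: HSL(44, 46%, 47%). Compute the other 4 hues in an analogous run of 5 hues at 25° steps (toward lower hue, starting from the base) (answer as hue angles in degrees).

Analogous hues sit every 25° along the wheel.
44 − 25 = 19°
44 − 50 = -6 → -6 + 360 = 354°
44 − 75 = -31 → -31 + 360 = 329°
44 − 100 = -56 → -56 + 360 = 304°

19°, 354°, 329°, 304°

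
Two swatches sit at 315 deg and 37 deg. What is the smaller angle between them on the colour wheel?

|315 − 37| = 278.
The shorter arc is 360 − 278 = 82°.

82°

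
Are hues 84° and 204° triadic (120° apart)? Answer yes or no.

Angular distance: |84 − 204| = 120 = 120°.
Triadic (120° apart) requires 120°.

yes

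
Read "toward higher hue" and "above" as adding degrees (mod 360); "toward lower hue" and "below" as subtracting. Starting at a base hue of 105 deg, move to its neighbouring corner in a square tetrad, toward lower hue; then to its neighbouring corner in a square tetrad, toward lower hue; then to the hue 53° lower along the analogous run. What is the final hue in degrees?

232°

−90° (square ↓): 105 − 90 = 15°
−90° (square ↓): 15 − 90 = -75 → -75 + 360 = 285°
−53° (analog 53° ↓): 285 − 53 = 232°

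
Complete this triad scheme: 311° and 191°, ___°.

A triad places three hues 120° apart.
The full set through 191° is {71°, 191°, 311°}.
Given {191°, 311°}, the missing hue is 71°.

71°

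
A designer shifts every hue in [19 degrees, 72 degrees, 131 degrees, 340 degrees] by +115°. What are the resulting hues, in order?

19 + 115 = 134°
72 + 115 = 187°
131 + 115 = 246°
340 + 115 = 455 → 455 − 360 = 95°

134°, 187°, 246°, 95°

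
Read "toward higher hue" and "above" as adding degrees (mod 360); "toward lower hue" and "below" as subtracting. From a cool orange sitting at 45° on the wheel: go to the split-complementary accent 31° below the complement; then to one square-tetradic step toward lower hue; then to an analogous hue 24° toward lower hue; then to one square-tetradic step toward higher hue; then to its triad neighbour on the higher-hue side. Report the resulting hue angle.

+149° (split-comp 31° ↓): 45 + 149 = 194°
−90° (square ↓): 194 − 90 = 104°
−24° (analog 24° ↓): 104 − 24 = 80°
+90° (square ↑): 80 + 90 = 170°
+120° (triadic ↑): 170 + 120 = 290°

290°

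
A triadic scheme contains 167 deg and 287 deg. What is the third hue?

A triad spaces three hues 120° apart.
The full set is {47°, 167°, 287°}.

47°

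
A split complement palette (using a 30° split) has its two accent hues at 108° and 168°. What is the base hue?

The accents sit 30° either side of the complement, so the complement is their short-arc midpoint on the wheel.
Short-arc midpoint of 108° and 168°: 138°.
Base is 180° from the complement: 138 − 180 = -42 → -42 + 360 = 318°

318°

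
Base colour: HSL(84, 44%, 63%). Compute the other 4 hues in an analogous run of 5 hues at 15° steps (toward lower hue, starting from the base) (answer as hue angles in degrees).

Analogous hues sit every 15° along the wheel.
84 − 15 = 69°
84 − 30 = 54°
84 − 45 = 39°
84 − 60 = 24°

69°, 54°, 39°, 24°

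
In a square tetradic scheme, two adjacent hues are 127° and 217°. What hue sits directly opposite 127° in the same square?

A square tetradic scheme places four hues 90° apart; opposite corners are 180° apart.
127 + 180 = 307°

307°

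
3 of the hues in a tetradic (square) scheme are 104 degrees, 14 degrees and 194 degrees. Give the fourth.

A square tetradic scheme places four hues every 90°.
The full set through 14° is {14°, 104°, 194°, 284°}.
Given {14°, 104°, 194°}, the missing hue is 284°.

284°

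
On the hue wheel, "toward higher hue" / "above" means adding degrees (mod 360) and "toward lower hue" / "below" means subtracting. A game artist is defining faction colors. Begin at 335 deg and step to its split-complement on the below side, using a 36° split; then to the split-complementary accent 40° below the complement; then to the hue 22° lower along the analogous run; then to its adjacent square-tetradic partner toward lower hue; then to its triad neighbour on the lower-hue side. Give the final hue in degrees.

27°

split-comp 36° ↓ +144°: 335 + 144 = 479 → 479 − 360 = 119°
split-comp 40° ↓ +140°: 119 + 140 = 259°
analog 22° ↓ −22°: 259 − 22 = 237°
square ↓ −90°: 237 − 90 = 147°
triadic ↓ −120°: 147 − 120 = 27°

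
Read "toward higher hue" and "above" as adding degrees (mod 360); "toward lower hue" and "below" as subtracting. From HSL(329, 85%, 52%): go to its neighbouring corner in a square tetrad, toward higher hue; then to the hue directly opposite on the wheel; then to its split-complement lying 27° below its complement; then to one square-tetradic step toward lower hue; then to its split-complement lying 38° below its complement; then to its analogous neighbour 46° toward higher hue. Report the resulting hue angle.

130°

+90° (square ↑): 329 + 90 = 419 → 419 − 360 = 59°
+180° (complement): 59 + 180 = 239°
+153° (split-comp 27° ↓): 239 + 153 = 392 → 392 − 360 = 32°
−90° (square ↓): 32 − 90 = -58 → -58 + 360 = 302°
+142° (split-comp 38° ↓): 302 + 142 = 444 → 444 − 360 = 84°
+46° (analog 46° ↑): 84 + 46 = 130°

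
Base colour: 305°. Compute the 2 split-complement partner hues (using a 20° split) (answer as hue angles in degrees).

Split-complementary hues sit 20° either side of the complement.
Complement of 305°: 305 + 180 = 485 → 485 − 360 = 125°
125 − 20 = 105°
125 + 20 = 145°

105° and 145°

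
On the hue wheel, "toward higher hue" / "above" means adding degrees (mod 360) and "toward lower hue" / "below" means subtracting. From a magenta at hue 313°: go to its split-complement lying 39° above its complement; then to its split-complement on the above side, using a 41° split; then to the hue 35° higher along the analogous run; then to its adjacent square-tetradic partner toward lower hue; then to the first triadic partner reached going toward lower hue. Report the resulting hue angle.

218°

313 + 219 = 532 → 532 − 360 = 172°   (split-comp 39° ↑)
172 + 221 = 393 → 393 − 360 = 33°   (split-comp 41° ↑)
33 + 35 = 68°   (analog 35° ↑)
68 − 90 = -22 → -22 + 360 = 338°   (square ↓)
338 − 120 = 218°   (triadic ↓)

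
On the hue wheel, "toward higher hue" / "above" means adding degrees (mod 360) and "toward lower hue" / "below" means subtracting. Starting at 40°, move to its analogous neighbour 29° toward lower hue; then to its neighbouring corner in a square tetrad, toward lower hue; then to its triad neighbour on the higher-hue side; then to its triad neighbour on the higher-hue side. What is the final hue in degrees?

analog 29° ↓ −29°: 40 − 29 = 11°
square ↓ −90°: 11 − 90 = -79 → -79 + 360 = 281°
triadic ↑ +120°: 281 + 120 = 401 → 401 − 360 = 41°
triadic ↑ +120°: 41 + 120 = 161°

161°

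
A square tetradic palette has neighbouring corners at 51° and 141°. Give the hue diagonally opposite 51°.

A square tetradic scheme places four hues 90° apart; opposite corners are 180° apart.
51 + 180 = 231°

231°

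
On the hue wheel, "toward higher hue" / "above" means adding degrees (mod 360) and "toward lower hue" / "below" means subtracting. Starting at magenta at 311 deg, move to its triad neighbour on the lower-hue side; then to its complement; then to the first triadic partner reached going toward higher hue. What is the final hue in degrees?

131°

triadic ↓ −120°: 311 − 120 = 191°
complement +180°: 191 + 180 = 371 → 371 − 360 = 11°
triadic ↑ +120°: 11 + 120 = 131°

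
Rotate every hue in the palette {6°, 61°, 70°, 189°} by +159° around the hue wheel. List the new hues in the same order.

6 + 159 = 165°
61 + 159 = 220°
70 + 159 = 229°
189 + 159 = 348°

165°, 220°, 229°, 348°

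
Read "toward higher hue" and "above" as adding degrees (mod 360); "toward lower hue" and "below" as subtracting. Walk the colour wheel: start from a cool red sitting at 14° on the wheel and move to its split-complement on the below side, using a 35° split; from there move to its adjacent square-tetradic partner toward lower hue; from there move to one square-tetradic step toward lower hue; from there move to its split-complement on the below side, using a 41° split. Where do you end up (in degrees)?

118°

+145° (split-comp 35° ↓): 14 + 145 = 159°
−90° (square ↓): 159 − 90 = 69°
−90° (square ↓): 69 − 90 = -21 → -21 + 360 = 339°
+139° (split-comp 41° ↓): 339 + 139 = 478 → 478 − 360 = 118°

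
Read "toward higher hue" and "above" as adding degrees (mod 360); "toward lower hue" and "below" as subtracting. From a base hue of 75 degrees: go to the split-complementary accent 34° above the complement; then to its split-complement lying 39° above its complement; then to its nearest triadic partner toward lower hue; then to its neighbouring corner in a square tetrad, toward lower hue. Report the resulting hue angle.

+214° (split-comp 34° ↑): 75 + 214 = 289°
+219° (split-comp 39° ↑): 289 + 219 = 508 → 508 − 360 = 148°
−120° (triadic ↓): 148 − 120 = 28°
−90° (square ↓): 28 − 90 = -62 → -62 + 360 = 298°

298°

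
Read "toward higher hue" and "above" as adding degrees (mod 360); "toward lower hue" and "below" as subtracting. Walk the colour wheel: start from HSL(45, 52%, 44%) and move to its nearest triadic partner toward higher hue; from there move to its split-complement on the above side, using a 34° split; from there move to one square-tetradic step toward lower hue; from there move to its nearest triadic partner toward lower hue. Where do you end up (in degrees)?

45 + 120 = 165°   (triadic ↑)
165 + 214 = 379 → 379 − 360 = 19°   (split-comp 34° ↑)
19 − 90 = -71 → -71 + 360 = 289°   (square ↓)
289 − 120 = 169°   (triadic ↓)

169°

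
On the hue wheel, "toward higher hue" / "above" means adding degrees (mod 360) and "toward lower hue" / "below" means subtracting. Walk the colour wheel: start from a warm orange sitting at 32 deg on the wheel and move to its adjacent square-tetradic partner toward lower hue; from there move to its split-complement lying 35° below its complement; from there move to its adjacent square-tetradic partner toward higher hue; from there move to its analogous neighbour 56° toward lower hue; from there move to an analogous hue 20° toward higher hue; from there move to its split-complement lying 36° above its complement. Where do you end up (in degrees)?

32 − 90 = -58 → -58 + 360 = 302°   (square ↓)
302 + 145 = 447 → 447 − 360 = 87°   (split-comp 35° ↓)
87 + 90 = 177°   (square ↑)
177 − 56 = 121°   (analog 56° ↓)
121 + 20 = 141°   (analog 20° ↑)
141 + 216 = 357°   (split-comp 36° ↑)

357°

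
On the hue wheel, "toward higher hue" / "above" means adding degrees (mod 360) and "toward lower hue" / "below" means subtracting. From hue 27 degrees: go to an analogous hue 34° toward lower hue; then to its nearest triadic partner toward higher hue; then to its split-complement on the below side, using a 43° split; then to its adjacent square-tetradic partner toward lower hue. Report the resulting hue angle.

160°

27 − 34 = -7 → -7 + 360 = 353°   (analog 34° ↓)
353 + 120 = 473 → 473 − 360 = 113°   (triadic ↑)
113 + 137 = 250°   (split-comp 43° ↓)
250 − 90 = 160°   (square ↓)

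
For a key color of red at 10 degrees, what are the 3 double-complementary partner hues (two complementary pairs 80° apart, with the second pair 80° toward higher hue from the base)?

90°, 190° and 270°

A rectangular tetradic uses two complementary pairs 80° apart: offsets 0°, 80°, 180°, 260°.
10 + 80 = 90°
10 + 180 = 190°
10 + 260 = 270°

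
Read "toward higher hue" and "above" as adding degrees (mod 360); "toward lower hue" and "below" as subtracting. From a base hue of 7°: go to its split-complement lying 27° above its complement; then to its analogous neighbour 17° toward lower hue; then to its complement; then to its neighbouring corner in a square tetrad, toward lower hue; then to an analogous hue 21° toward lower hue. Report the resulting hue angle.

266°

+207° (split-comp 27° ↑): 7 + 207 = 214°
−17° (analog 17° ↓): 214 − 17 = 197°
+180° (complement): 197 + 180 = 377 → 377 − 360 = 17°
−90° (square ↓): 17 − 90 = -73 → -73 + 360 = 287°
−21° (analog 21° ↓): 287 − 21 = 266°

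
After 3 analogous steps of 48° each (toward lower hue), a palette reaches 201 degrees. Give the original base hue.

3 steps of 48° (toward lower hue) give a net shift of −144°.
Start = end − shift: 201 + 144 = 345°

345°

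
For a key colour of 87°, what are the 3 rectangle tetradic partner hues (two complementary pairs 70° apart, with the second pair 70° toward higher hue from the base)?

A rectangular tetradic uses two complementary pairs 70° apart: offsets 0°, 70°, 180°, 250°.
87 + 70 = 157°
87 + 180 = 267°
87 + 250 = 337°

157°, 267° and 337°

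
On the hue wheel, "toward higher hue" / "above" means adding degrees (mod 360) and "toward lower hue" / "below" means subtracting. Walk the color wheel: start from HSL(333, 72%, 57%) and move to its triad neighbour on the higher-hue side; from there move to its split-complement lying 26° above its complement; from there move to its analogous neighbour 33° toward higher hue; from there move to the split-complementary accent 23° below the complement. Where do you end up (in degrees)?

+120° (triadic ↑): 333 + 120 = 453 → 453 − 360 = 93°
+206° (split-comp 26° ↑): 93 + 206 = 299°
+33° (analog 33° ↑): 299 + 33 = 332°
+157° (split-comp 23° ↓): 332 + 157 = 489 → 489 − 360 = 129°

129°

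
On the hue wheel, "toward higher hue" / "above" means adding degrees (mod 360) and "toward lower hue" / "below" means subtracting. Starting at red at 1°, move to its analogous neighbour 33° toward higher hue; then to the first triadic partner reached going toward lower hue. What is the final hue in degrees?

274°

1 + 33 = 34°   (analog 33° ↑)
34 − 120 = -86 → -86 + 360 = 274°   (triadic ↓)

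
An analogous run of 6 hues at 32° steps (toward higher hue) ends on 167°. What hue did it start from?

7°

5 steps of 32° (toward higher hue) give a net shift of +160°.
Start = end − shift: 167 − 160 = 7°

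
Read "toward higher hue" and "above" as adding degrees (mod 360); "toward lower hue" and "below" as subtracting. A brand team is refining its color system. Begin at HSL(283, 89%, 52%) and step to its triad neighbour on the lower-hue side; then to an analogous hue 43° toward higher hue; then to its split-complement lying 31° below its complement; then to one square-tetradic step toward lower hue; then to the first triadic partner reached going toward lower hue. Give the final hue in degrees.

283 − 120 = 163°   (triadic ↓)
163 + 43 = 206°   (analog 43° ↑)
206 + 149 = 355°   (split-comp 31° ↓)
355 − 90 = 265°   (square ↓)
265 − 120 = 145°   (triadic ↓)

145°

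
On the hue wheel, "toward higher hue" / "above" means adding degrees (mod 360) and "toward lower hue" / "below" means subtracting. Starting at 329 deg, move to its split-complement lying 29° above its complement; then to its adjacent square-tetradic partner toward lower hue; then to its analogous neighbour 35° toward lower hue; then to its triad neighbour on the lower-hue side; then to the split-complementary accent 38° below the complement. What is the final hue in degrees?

75°

+209° (split-comp 29° ↑): 329 + 209 = 538 → 538 − 360 = 178°
−90° (square ↓): 178 − 90 = 88°
−35° (analog 35° ↓): 88 − 35 = 53°
−120° (triadic ↓): 53 − 120 = -67 → -67 + 360 = 293°
+142° (split-comp 38° ↓): 293 + 142 = 435 → 435 − 360 = 75°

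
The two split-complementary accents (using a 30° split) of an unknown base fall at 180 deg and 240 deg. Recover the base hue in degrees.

30°

The accents sit 30° either side of the complement, so the complement is their short-arc midpoint on the wheel.
Short-arc midpoint of 180° and 240°: 210°.
Base is 180° from the complement: 210 − 180 = 30°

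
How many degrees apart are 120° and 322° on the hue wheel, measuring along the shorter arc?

158°

|120 − 322| = 202.
The shorter arc is 360 − 202 = 158°.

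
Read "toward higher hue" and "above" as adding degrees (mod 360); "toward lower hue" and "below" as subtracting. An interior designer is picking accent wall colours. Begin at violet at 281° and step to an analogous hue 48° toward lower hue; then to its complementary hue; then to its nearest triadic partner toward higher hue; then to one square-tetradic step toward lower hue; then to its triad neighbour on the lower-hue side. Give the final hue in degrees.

281 − 48 = 233°   (analog 48° ↓)
233 + 180 = 413 → 413 − 360 = 53°   (complement)
53 + 120 = 173°   (triadic ↑)
173 − 90 = 83°   (square ↓)
83 − 120 = -37 → -37 + 360 = 323°   (triadic ↓)

323°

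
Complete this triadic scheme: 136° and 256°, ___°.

A triad places three hues 120° apart.
The full set through 136° is {16°, 136°, 256°}.
Given {136°, 256°}, the missing hue is 16°.

16°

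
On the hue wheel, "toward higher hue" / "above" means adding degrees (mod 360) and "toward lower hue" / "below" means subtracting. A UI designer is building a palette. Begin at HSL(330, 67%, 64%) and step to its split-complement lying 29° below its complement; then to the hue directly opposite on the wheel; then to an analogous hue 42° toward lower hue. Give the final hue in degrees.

259°

+151° (split-comp 29° ↓): 330 + 151 = 481 → 481 − 360 = 121°
+180° (complement): 121 + 180 = 301°
−42° (analog 42° ↓): 301 − 42 = 259°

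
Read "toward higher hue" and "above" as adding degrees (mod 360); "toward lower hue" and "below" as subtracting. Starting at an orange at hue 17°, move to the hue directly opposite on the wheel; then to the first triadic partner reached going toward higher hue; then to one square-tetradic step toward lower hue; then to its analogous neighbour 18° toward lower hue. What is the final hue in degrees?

209°

17 + 180 = 197°   (complement)
197 + 120 = 317°   (triadic ↑)
317 − 90 = 227°   (square ↓)
227 − 18 = 209°   (analog 18° ↓)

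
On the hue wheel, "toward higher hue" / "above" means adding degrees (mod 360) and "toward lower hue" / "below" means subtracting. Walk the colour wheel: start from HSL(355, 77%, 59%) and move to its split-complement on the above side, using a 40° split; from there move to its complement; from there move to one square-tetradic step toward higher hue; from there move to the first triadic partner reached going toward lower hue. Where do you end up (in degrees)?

split-comp 40° ↑ +220°: 355 + 220 = 575 → 575 − 360 = 215°
complement +180°: 215 + 180 = 395 → 395 − 360 = 35°
square ↑ +90°: 35 + 90 = 125°
triadic ↓ −120°: 125 − 120 = 5°

5°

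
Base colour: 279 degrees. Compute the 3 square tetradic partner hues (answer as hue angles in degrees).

A square tetradic scheme places four hues every 90°.
279 + 90 = 369 → 369 − 360 = 9°
279 + 180 = 459 → 459 − 360 = 99°
279 + 270 = 549 → 549 − 360 = 189°

9°, 99°, and 189°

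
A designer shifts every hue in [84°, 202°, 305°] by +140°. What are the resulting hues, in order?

224°, 342°, 85°

84 + 140 = 224°
202 + 140 = 342°
305 + 140 = 445 → 445 − 360 = 85°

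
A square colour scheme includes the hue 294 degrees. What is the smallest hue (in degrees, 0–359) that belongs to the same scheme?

A square tetradic scheme places four hues every 90°.
The full set through 294° is {24°, 114°, 204°, 294°}.

24°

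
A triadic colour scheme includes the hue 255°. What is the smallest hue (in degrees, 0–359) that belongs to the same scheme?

A triad places three hues 120° apart.
The full set through 255° is {15°, 135°, 255°}.

15°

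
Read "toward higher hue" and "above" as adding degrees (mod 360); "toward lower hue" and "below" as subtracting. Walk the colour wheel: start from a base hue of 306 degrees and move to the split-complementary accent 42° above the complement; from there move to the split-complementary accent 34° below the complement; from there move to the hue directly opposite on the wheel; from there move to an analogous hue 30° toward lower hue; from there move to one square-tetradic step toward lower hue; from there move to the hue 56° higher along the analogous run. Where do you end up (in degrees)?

306 + 222 = 528 → 528 − 360 = 168°   (split-comp 42° ↑)
168 + 146 = 314°   (split-comp 34° ↓)
314 + 180 = 494 → 494 − 360 = 134°   (complement)
134 − 30 = 104°   (analog 30° ↓)
104 − 90 = 14°   (square ↓)
14 + 56 = 70°   (analog 56° ↑)

70°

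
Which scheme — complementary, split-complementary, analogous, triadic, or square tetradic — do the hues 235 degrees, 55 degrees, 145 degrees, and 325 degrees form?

Sort the hues: 55°, 145°, 235°, 325°.
Successive gaps around the wheel: 90°, 90°, 90°, 90°.
Four hues every 90° form a square tetradic scheme.

square tetradic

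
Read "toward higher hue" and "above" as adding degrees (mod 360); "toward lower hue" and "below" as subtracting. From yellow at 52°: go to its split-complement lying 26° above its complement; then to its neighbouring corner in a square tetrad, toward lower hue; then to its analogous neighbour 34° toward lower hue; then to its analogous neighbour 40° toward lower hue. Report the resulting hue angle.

52 + 206 = 258°   (split-comp 26° ↑)
258 − 90 = 168°   (square ↓)
168 − 34 = 134°   (analog 34° ↓)
134 − 40 = 94°   (analog 40° ↓)

94°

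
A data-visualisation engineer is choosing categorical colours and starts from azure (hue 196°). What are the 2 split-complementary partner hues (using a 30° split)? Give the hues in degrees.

346° and 46°

Split-complementary hues sit 30° either side of the complement.
Complement of 196°: 196 + 180 = 376 → 376 − 360 = 16°
16 − 30 = -14 → -14 + 360 = 346°
16 + 30 = 46°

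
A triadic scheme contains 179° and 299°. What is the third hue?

59°

A triad spaces three hues 120° apart.
The full set is {59°, 179°, 299°}.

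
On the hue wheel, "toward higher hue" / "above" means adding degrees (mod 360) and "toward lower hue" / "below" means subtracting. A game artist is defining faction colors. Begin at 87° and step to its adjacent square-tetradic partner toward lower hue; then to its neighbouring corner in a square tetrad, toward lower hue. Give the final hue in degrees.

−90° (square ↓): 87 − 90 = -3 → -3 + 360 = 357°
−90° (square ↓): 357 − 90 = 267°

267°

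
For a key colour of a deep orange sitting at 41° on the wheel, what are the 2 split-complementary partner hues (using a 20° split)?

201° and 241°

Split-complementary hues sit 20° either side of the complement.
Complement of 41°: 41 + 180 = 221°
221 − 20 = 201°
221 + 20 = 241°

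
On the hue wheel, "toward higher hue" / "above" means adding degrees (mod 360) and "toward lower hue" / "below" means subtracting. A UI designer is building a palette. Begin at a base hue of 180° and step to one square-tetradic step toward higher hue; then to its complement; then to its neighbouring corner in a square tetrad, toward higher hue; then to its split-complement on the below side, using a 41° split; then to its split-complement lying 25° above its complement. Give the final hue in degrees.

164°

square ↑ +90°: 180 + 90 = 270°
complement +180°: 270 + 180 = 450 → 450 − 360 = 90°
square ↑ +90°: 90 + 90 = 180°
split-comp 41° ↓ +139°: 180 + 139 = 319°
split-comp 25° ↑ +205°: 319 + 205 = 524 → 524 − 360 = 164°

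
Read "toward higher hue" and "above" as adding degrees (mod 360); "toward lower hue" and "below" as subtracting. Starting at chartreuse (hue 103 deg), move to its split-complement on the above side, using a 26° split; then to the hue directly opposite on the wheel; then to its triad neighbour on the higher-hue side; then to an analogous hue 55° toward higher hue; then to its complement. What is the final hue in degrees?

124°

+206° (split-comp 26° ↑): 103 + 206 = 309°
+180° (complement): 309 + 180 = 489 → 489 − 360 = 129°
+120° (triadic ↑): 129 + 120 = 249°
+55° (analog 55° ↑): 249 + 55 = 304°
+180° (complement): 304 + 180 = 484 → 484 − 360 = 124°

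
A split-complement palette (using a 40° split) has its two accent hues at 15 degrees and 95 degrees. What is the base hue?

The accents sit 40° either side of the complement, so the complement is their short-arc midpoint on the wheel.
Short-arc midpoint of 15° and 95°: 55°.
Base is 180° from the complement: 55 − 180 = -125 → -125 + 360 = 235°

235°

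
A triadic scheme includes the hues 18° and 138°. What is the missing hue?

A triad places three hues 120° apart.
The full set through 18° is {18°, 138°, 258°}.
Given {18°, 138°}, the missing hue is 258°.

258°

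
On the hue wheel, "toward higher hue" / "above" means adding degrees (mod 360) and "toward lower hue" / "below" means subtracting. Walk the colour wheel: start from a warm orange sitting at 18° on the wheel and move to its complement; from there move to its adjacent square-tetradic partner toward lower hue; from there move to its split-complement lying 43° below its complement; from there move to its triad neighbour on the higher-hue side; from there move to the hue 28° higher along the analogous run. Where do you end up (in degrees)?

complement +180°: 18 + 180 = 198°
square ↓ −90°: 198 − 90 = 108°
split-comp 43° ↓ +137°: 108 + 137 = 245°
triadic ↑ +120°: 245 + 120 = 365 → 365 − 360 = 5°
analog 28° ↑ +28°: 5 + 28 = 33°

33°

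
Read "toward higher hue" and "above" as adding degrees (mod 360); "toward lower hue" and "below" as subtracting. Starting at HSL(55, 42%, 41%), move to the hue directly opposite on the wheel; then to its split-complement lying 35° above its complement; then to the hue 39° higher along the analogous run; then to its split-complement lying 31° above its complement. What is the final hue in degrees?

55 + 180 = 235°   (complement)
235 + 215 = 450 → 450 − 360 = 90°   (split-comp 35° ↑)
90 + 39 = 129°   (analog 39° ↑)
129 + 211 = 340°   (split-comp 31° ↑)

340°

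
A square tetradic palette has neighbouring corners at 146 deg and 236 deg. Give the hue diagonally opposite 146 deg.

A square tetradic scheme places four hues 90° apart; opposite corners are 180° apart.
146 + 180 = 326°

326°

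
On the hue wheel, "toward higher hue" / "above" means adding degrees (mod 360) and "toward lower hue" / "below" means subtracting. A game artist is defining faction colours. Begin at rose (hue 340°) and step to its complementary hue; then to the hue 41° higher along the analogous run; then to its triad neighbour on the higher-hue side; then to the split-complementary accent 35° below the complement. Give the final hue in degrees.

complement +180°: 340 + 180 = 520 → 520 − 360 = 160°
analog 41° ↑ +41°: 160 + 41 = 201°
triadic ↑ +120°: 201 + 120 = 321°
split-comp 35° ↓ +145°: 321 + 145 = 466 → 466 − 360 = 106°

106°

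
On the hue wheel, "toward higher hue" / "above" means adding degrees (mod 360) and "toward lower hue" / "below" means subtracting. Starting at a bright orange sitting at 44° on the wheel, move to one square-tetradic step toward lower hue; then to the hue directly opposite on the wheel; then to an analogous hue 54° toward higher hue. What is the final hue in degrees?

−90° (square ↓): 44 − 90 = -46 → -46 + 360 = 314°
+180° (complement): 314 + 180 = 494 → 494 − 360 = 134°
+54° (analog 54° ↑): 134 + 54 = 188°

188°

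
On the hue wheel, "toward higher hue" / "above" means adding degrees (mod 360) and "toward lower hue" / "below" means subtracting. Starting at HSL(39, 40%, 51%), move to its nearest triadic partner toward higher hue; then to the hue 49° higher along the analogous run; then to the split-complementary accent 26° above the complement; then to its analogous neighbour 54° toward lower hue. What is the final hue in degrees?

+120° (triadic ↑): 39 + 120 = 159°
+49° (analog 49° ↑): 159 + 49 = 208°
+206° (split-comp 26° ↑): 208 + 206 = 414 → 414 − 360 = 54°
−54° (analog 54° ↓): 54 − 54 = 0°

0°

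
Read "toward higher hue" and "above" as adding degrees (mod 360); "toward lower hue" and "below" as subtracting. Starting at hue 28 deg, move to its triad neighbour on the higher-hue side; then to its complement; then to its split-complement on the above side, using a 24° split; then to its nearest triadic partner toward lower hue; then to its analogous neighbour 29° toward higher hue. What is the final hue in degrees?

28 + 120 = 148°   (triadic ↑)
148 + 180 = 328°   (complement)
328 + 204 = 532 → 532 − 360 = 172°   (split-comp 24° ↑)
172 − 120 = 52°   (triadic ↓)
52 + 29 = 81°   (analog 29° ↑)

81°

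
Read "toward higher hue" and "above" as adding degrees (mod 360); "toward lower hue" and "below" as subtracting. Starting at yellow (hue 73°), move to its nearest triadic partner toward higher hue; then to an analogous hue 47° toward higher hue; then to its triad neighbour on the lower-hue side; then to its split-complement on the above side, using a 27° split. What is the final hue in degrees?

327°

triadic ↑ +120°: 73 + 120 = 193°
analog 47° ↑ +47°: 193 + 47 = 240°
triadic ↓ −120°: 240 − 120 = 120°
split-comp 27° ↑ +207°: 120 + 207 = 327°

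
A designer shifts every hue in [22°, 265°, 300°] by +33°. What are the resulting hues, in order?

55°, 298°, 333°

22 + 33 = 55°
265 + 33 = 298°
300 + 33 = 333°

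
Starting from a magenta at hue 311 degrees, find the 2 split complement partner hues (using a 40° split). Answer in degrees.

Complement of 311 degrees: 311 + 180 = 491 → 491 − 360 = 131°
131 − 40 = 91°
131 + 40 = 171°

91° and 171°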